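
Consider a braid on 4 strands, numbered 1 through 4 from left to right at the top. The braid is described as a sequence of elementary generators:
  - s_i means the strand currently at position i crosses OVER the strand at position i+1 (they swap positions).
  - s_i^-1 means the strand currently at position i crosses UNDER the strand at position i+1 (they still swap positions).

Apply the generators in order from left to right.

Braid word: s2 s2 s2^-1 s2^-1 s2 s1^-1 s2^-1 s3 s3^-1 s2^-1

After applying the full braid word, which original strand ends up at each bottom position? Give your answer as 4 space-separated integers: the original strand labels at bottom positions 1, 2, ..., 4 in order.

Gen 1 (s2): strand 2 crosses over strand 3. Perm now: [1 3 2 4]
Gen 2 (s2): strand 3 crosses over strand 2. Perm now: [1 2 3 4]
Gen 3 (s2^-1): strand 2 crosses under strand 3. Perm now: [1 3 2 4]
Gen 4 (s2^-1): strand 3 crosses under strand 2. Perm now: [1 2 3 4]
Gen 5 (s2): strand 2 crosses over strand 3. Perm now: [1 3 2 4]
Gen 6 (s1^-1): strand 1 crosses under strand 3. Perm now: [3 1 2 4]
Gen 7 (s2^-1): strand 1 crosses under strand 2. Perm now: [3 2 1 4]
Gen 8 (s3): strand 1 crosses over strand 4. Perm now: [3 2 4 1]
Gen 9 (s3^-1): strand 4 crosses under strand 1. Perm now: [3 2 1 4]
Gen 10 (s2^-1): strand 2 crosses under strand 1. Perm now: [3 1 2 4]

Answer: 3 1 2 4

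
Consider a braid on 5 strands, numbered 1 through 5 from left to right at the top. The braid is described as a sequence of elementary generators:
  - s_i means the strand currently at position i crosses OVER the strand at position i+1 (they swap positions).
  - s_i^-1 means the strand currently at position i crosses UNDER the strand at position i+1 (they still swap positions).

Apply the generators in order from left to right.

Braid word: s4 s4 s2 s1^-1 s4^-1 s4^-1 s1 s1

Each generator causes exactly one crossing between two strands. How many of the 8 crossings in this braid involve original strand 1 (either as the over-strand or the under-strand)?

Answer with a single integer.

Answer: 3

Derivation:
Gen 1: crossing 4x5. Involves strand 1? no. Count so far: 0
Gen 2: crossing 5x4. Involves strand 1? no. Count so far: 0
Gen 3: crossing 2x3. Involves strand 1? no. Count so far: 0
Gen 4: crossing 1x3. Involves strand 1? yes. Count so far: 1
Gen 5: crossing 4x5. Involves strand 1? no. Count so far: 1
Gen 6: crossing 5x4. Involves strand 1? no. Count so far: 1
Gen 7: crossing 3x1. Involves strand 1? yes. Count so far: 2
Gen 8: crossing 1x3. Involves strand 1? yes. Count so far: 3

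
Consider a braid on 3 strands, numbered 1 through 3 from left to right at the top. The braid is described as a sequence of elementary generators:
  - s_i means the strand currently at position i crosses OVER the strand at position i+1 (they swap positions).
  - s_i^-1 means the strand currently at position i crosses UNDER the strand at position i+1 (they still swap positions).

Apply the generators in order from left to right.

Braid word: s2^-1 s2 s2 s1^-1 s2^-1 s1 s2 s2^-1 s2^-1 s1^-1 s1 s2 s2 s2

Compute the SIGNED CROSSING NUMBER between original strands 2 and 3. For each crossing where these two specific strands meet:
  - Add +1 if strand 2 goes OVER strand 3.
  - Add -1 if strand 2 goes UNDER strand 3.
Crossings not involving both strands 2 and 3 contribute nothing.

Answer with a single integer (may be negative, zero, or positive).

Answer: -2

Derivation:
Gen 1: 2 under 3. Both 2&3? yes. Contrib: -1. Sum: -1
Gen 2: 3 over 2. Both 2&3? yes. Contrib: -1. Sum: -2
Gen 3: 2 over 3. Both 2&3? yes. Contrib: +1. Sum: -1
Gen 4: crossing 1x3. Both 2&3? no. Sum: -1
Gen 5: crossing 1x2. Both 2&3? no. Sum: -1
Gen 6: 3 over 2. Both 2&3? yes. Contrib: -1. Sum: -2
Gen 7: crossing 3x1. Both 2&3? no. Sum: -2
Gen 8: crossing 1x3. Both 2&3? no. Sum: -2
Gen 9: crossing 3x1. Both 2&3? no. Sum: -2
Gen 10: crossing 2x1. Both 2&3? no. Sum: -2
Gen 11: crossing 1x2. Both 2&3? no. Sum: -2
Gen 12: crossing 1x3. Both 2&3? no. Sum: -2
Gen 13: crossing 3x1. Both 2&3? no. Sum: -2
Gen 14: crossing 1x3. Both 2&3? no. Sum: -2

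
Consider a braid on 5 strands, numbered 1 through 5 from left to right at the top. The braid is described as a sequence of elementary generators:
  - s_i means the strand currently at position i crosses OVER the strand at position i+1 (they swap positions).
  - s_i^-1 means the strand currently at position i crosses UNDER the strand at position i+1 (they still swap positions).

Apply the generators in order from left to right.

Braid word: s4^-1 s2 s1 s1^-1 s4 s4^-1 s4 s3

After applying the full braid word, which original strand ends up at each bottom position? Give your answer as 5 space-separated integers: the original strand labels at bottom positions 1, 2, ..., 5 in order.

Gen 1 (s4^-1): strand 4 crosses under strand 5. Perm now: [1 2 3 5 4]
Gen 2 (s2): strand 2 crosses over strand 3. Perm now: [1 3 2 5 4]
Gen 3 (s1): strand 1 crosses over strand 3. Perm now: [3 1 2 5 4]
Gen 4 (s1^-1): strand 3 crosses under strand 1. Perm now: [1 3 2 5 4]
Gen 5 (s4): strand 5 crosses over strand 4. Perm now: [1 3 2 4 5]
Gen 6 (s4^-1): strand 4 crosses under strand 5. Perm now: [1 3 2 5 4]
Gen 7 (s4): strand 5 crosses over strand 4. Perm now: [1 3 2 4 5]
Gen 8 (s3): strand 2 crosses over strand 4. Perm now: [1 3 4 2 5]

Answer: 1 3 4 2 5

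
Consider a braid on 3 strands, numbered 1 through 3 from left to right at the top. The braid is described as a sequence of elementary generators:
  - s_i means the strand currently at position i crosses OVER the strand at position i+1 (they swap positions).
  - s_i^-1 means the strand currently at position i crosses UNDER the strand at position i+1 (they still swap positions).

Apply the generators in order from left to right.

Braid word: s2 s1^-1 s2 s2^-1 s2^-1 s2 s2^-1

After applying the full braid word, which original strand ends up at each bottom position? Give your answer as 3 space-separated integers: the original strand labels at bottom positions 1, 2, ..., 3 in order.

Answer: 3 2 1

Derivation:
Gen 1 (s2): strand 2 crosses over strand 3. Perm now: [1 3 2]
Gen 2 (s1^-1): strand 1 crosses under strand 3. Perm now: [3 1 2]
Gen 3 (s2): strand 1 crosses over strand 2. Perm now: [3 2 1]
Gen 4 (s2^-1): strand 2 crosses under strand 1. Perm now: [3 1 2]
Gen 5 (s2^-1): strand 1 crosses under strand 2. Perm now: [3 2 1]
Gen 6 (s2): strand 2 crosses over strand 1. Perm now: [3 1 2]
Gen 7 (s2^-1): strand 1 crosses under strand 2. Perm now: [3 2 1]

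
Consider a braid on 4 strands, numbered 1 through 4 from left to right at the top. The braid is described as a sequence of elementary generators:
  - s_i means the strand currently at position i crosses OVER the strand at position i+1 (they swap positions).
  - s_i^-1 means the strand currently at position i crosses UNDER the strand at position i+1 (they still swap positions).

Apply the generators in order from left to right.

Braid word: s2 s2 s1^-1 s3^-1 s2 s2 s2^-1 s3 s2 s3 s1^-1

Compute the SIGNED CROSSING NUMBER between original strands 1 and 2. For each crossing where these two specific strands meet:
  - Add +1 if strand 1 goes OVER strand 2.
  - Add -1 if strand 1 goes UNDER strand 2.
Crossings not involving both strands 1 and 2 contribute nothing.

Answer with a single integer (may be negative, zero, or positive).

Gen 1: crossing 2x3. Both 1&2? no. Sum: 0
Gen 2: crossing 3x2. Both 1&2? no. Sum: 0
Gen 3: 1 under 2. Both 1&2? yes. Contrib: -1. Sum: -1
Gen 4: crossing 3x4. Both 1&2? no. Sum: -1
Gen 5: crossing 1x4. Both 1&2? no. Sum: -1
Gen 6: crossing 4x1. Both 1&2? no. Sum: -1
Gen 7: crossing 1x4. Both 1&2? no. Sum: -1
Gen 8: crossing 1x3. Both 1&2? no. Sum: -1
Gen 9: crossing 4x3. Both 1&2? no. Sum: -1
Gen 10: crossing 4x1. Both 1&2? no. Sum: -1
Gen 11: crossing 2x3. Both 1&2? no. Sum: -1

Answer: -1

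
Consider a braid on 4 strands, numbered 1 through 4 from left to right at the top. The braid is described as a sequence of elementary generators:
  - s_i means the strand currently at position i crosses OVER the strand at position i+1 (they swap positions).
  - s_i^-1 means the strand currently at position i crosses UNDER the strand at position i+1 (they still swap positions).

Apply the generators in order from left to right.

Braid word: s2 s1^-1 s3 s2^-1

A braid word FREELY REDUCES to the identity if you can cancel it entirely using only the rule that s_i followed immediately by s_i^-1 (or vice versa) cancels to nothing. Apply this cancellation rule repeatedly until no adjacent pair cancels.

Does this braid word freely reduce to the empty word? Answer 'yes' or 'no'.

Gen 1 (s2): push. Stack: [s2]
Gen 2 (s1^-1): push. Stack: [s2 s1^-1]
Gen 3 (s3): push. Stack: [s2 s1^-1 s3]
Gen 4 (s2^-1): push. Stack: [s2 s1^-1 s3 s2^-1]
Reduced word: s2 s1^-1 s3 s2^-1

Answer: no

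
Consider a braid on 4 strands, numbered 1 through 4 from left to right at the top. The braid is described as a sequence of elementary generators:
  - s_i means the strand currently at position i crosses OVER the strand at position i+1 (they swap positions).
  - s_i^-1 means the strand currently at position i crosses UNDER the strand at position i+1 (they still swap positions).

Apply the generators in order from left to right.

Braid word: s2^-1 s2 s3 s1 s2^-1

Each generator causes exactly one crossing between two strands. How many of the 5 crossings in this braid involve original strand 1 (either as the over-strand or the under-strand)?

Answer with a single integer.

Gen 1: crossing 2x3. Involves strand 1? no. Count so far: 0
Gen 2: crossing 3x2. Involves strand 1? no. Count so far: 0
Gen 3: crossing 3x4. Involves strand 1? no. Count so far: 0
Gen 4: crossing 1x2. Involves strand 1? yes. Count so far: 1
Gen 5: crossing 1x4. Involves strand 1? yes. Count so far: 2

Answer: 2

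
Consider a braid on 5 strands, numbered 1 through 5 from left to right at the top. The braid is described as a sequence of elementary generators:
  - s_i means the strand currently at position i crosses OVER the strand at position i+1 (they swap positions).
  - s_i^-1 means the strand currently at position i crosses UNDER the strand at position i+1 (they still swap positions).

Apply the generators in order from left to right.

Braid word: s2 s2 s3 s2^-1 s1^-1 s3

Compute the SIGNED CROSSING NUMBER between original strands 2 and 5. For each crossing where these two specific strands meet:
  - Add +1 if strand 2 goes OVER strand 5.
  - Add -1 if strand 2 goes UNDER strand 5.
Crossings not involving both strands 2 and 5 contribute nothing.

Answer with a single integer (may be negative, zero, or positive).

Answer: 0

Derivation:
Gen 1: crossing 2x3. Both 2&5? no. Sum: 0
Gen 2: crossing 3x2. Both 2&5? no. Sum: 0
Gen 3: crossing 3x4. Both 2&5? no. Sum: 0
Gen 4: crossing 2x4. Both 2&5? no. Sum: 0
Gen 5: crossing 1x4. Both 2&5? no. Sum: 0
Gen 6: crossing 2x3. Both 2&5? no. Sum: 0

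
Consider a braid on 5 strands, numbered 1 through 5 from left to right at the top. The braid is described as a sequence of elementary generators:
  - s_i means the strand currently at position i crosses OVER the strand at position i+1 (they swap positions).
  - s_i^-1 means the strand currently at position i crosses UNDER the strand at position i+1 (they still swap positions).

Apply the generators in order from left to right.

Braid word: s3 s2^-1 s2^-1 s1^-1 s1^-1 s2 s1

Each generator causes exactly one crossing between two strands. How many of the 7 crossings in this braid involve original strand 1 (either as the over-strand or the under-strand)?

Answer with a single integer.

Gen 1: crossing 3x4. Involves strand 1? no. Count so far: 0
Gen 2: crossing 2x4. Involves strand 1? no. Count so far: 0
Gen 3: crossing 4x2. Involves strand 1? no. Count so far: 0
Gen 4: crossing 1x2. Involves strand 1? yes. Count so far: 1
Gen 5: crossing 2x1. Involves strand 1? yes. Count so far: 2
Gen 6: crossing 2x4. Involves strand 1? no. Count so far: 2
Gen 7: crossing 1x4. Involves strand 1? yes. Count so far: 3

Answer: 3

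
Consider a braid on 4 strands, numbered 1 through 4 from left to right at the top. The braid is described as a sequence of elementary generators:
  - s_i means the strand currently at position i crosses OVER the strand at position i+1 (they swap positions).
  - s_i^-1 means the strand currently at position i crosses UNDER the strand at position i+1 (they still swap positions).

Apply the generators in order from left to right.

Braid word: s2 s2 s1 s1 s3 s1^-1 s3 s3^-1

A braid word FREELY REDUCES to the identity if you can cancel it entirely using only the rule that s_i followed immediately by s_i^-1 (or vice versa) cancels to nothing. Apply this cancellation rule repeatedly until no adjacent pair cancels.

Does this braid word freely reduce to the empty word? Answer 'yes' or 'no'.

Answer: no

Derivation:
Gen 1 (s2): push. Stack: [s2]
Gen 2 (s2): push. Stack: [s2 s2]
Gen 3 (s1): push. Stack: [s2 s2 s1]
Gen 4 (s1): push. Stack: [s2 s2 s1 s1]
Gen 5 (s3): push. Stack: [s2 s2 s1 s1 s3]
Gen 6 (s1^-1): push. Stack: [s2 s2 s1 s1 s3 s1^-1]
Gen 7 (s3): push. Stack: [s2 s2 s1 s1 s3 s1^-1 s3]
Gen 8 (s3^-1): cancels prior s3. Stack: [s2 s2 s1 s1 s3 s1^-1]
Reduced word: s2 s2 s1 s1 s3 s1^-1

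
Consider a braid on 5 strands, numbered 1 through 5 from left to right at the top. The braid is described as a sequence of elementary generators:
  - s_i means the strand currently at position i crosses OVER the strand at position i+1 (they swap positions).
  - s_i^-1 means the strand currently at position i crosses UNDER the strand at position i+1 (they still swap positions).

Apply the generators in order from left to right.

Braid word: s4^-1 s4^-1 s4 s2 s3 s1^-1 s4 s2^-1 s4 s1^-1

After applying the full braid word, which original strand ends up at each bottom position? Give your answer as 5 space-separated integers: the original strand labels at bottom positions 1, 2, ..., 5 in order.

Answer: 5 3 1 2 4

Derivation:
Gen 1 (s4^-1): strand 4 crosses under strand 5. Perm now: [1 2 3 5 4]
Gen 2 (s4^-1): strand 5 crosses under strand 4. Perm now: [1 2 3 4 5]
Gen 3 (s4): strand 4 crosses over strand 5. Perm now: [1 2 3 5 4]
Gen 4 (s2): strand 2 crosses over strand 3. Perm now: [1 3 2 5 4]
Gen 5 (s3): strand 2 crosses over strand 5. Perm now: [1 3 5 2 4]
Gen 6 (s1^-1): strand 1 crosses under strand 3. Perm now: [3 1 5 2 4]
Gen 7 (s4): strand 2 crosses over strand 4. Perm now: [3 1 5 4 2]
Gen 8 (s2^-1): strand 1 crosses under strand 5. Perm now: [3 5 1 4 2]
Gen 9 (s4): strand 4 crosses over strand 2. Perm now: [3 5 1 2 4]
Gen 10 (s1^-1): strand 3 crosses under strand 5. Perm now: [5 3 1 2 4]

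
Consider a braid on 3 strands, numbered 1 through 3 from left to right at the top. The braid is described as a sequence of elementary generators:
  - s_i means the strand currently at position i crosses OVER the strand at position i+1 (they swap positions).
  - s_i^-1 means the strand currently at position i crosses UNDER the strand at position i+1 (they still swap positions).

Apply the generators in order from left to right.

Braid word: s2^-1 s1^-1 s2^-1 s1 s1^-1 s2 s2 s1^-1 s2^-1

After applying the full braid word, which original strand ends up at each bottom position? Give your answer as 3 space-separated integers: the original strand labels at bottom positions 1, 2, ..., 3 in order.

Answer: 2 1 3

Derivation:
Gen 1 (s2^-1): strand 2 crosses under strand 3. Perm now: [1 3 2]
Gen 2 (s1^-1): strand 1 crosses under strand 3. Perm now: [3 1 2]
Gen 3 (s2^-1): strand 1 crosses under strand 2. Perm now: [3 2 1]
Gen 4 (s1): strand 3 crosses over strand 2. Perm now: [2 3 1]
Gen 5 (s1^-1): strand 2 crosses under strand 3. Perm now: [3 2 1]
Gen 6 (s2): strand 2 crosses over strand 1. Perm now: [3 1 2]
Gen 7 (s2): strand 1 crosses over strand 2. Perm now: [3 2 1]
Gen 8 (s1^-1): strand 3 crosses under strand 2. Perm now: [2 3 1]
Gen 9 (s2^-1): strand 3 crosses under strand 1. Perm now: [2 1 3]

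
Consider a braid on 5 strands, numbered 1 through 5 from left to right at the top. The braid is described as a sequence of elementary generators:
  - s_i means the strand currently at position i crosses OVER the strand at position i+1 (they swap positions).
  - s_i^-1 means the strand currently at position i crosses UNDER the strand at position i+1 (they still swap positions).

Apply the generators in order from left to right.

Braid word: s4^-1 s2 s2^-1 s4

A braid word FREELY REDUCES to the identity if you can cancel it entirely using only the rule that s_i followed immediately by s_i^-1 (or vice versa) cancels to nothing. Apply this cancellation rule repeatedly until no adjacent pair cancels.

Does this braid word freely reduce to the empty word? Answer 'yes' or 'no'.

Gen 1 (s4^-1): push. Stack: [s4^-1]
Gen 2 (s2): push. Stack: [s4^-1 s2]
Gen 3 (s2^-1): cancels prior s2. Stack: [s4^-1]
Gen 4 (s4): cancels prior s4^-1. Stack: []
Reduced word: (empty)

Answer: yes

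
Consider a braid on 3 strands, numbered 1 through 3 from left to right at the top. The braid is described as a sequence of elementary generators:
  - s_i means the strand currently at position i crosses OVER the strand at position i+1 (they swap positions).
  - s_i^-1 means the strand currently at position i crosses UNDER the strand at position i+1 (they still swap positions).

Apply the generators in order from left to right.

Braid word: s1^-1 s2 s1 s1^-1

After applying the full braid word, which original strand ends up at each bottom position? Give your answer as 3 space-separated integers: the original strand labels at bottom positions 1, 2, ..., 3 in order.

Answer: 2 3 1

Derivation:
Gen 1 (s1^-1): strand 1 crosses under strand 2. Perm now: [2 1 3]
Gen 2 (s2): strand 1 crosses over strand 3. Perm now: [2 3 1]
Gen 3 (s1): strand 2 crosses over strand 3. Perm now: [3 2 1]
Gen 4 (s1^-1): strand 3 crosses under strand 2. Perm now: [2 3 1]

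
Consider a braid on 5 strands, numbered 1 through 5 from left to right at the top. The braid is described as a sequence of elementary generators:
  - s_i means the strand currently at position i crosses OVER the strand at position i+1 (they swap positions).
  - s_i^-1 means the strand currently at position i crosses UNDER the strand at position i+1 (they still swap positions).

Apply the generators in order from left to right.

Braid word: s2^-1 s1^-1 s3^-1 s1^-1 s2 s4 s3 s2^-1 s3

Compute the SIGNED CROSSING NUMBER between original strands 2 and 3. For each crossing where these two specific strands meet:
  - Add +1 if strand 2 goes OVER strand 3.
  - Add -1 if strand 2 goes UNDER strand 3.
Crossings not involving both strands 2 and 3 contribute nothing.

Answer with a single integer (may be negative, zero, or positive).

Answer: -1

Derivation:
Gen 1: 2 under 3. Both 2&3? yes. Contrib: -1. Sum: -1
Gen 2: crossing 1x3. Both 2&3? no. Sum: -1
Gen 3: crossing 2x4. Both 2&3? no. Sum: -1
Gen 4: crossing 3x1. Both 2&3? no. Sum: -1
Gen 5: crossing 3x4. Both 2&3? no. Sum: -1
Gen 6: crossing 2x5. Both 2&3? no. Sum: -1
Gen 7: crossing 3x5. Both 2&3? no. Sum: -1
Gen 8: crossing 4x5. Both 2&3? no. Sum: -1
Gen 9: crossing 4x3. Both 2&3? no. Sum: -1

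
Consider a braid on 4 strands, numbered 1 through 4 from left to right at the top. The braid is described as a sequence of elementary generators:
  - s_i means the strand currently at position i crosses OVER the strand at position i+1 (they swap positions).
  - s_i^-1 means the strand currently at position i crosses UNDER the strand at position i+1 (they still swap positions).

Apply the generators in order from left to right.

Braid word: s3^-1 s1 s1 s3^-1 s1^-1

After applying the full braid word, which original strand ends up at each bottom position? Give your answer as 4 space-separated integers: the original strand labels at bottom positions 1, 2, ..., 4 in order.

Gen 1 (s3^-1): strand 3 crosses under strand 4. Perm now: [1 2 4 3]
Gen 2 (s1): strand 1 crosses over strand 2. Perm now: [2 1 4 3]
Gen 3 (s1): strand 2 crosses over strand 1. Perm now: [1 2 4 3]
Gen 4 (s3^-1): strand 4 crosses under strand 3. Perm now: [1 2 3 4]
Gen 5 (s1^-1): strand 1 crosses under strand 2. Perm now: [2 1 3 4]

Answer: 2 1 3 4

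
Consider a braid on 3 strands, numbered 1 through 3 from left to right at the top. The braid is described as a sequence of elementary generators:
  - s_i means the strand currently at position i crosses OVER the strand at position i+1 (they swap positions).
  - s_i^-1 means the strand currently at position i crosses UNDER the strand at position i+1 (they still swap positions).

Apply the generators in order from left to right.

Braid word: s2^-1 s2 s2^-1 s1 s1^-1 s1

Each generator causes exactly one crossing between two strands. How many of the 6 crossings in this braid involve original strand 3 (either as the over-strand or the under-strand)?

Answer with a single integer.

Answer: 6

Derivation:
Gen 1: crossing 2x3. Involves strand 3? yes. Count so far: 1
Gen 2: crossing 3x2. Involves strand 3? yes. Count so far: 2
Gen 3: crossing 2x3. Involves strand 3? yes. Count so far: 3
Gen 4: crossing 1x3. Involves strand 3? yes. Count so far: 4
Gen 5: crossing 3x1. Involves strand 3? yes. Count so far: 5
Gen 6: crossing 1x3. Involves strand 3? yes. Count so far: 6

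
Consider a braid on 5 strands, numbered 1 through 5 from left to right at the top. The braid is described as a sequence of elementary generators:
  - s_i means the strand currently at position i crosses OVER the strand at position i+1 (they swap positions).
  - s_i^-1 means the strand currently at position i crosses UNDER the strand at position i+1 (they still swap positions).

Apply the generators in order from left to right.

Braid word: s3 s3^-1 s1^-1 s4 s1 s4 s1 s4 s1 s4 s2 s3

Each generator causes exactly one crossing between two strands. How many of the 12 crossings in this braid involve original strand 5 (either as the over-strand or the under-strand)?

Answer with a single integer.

Gen 1: crossing 3x4. Involves strand 5? no. Count so far: 0
Gen 2: crossing 4x3. Involves strand 5? no. Count so far: 0
Gen 3: crossing 1x2. Involves strand 5? no. Count so far: 0
Gen 4: crossing 4x5. Involves strand 5? yes. Count so far: 1
Gen 5: crossing 2x1. Involves strand 5? no. Count so far: 1
Gen 6: crossing 5x4. Involves strand 5? yes. Count so far: 2
Gen 7: crossing 1x2. Involves strand 5? no. Count so far: 2
Gen 8: crossing 4x5. Involves strand 5? yes. Count so far: 3
Gen 9: crossing 2x1. Involves strand 5? no. Count so far: 3
Gen 10: crossing 5x4. Involves strand 5? yes. Count so far: 4
Gen 11: crossing 2x3. Involves strand 5? no. Count so far: 4
Gen 12: crossing 2x4. Involves strand 5? no. Count so far: 4

Answer: 4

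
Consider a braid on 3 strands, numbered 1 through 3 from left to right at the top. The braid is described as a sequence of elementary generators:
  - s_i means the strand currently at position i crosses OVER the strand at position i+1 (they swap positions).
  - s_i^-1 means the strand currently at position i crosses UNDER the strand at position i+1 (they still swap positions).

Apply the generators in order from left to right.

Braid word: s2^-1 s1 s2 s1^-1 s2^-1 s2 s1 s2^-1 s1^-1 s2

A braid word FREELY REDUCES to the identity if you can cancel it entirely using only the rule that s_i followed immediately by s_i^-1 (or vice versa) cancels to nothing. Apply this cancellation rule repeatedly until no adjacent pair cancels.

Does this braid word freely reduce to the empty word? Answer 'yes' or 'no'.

Gen 1 (s2^-1): push. Stack: [s2^-1]
Gen 2 (s1): push. Stack: [s2^-1 s1]
Gen 3 (s2): push. Stack: [s2^-1 s1 s2]
Gen 4 (s1^-1): push. Stack: [s2^-1 s1 s2 s1^-1]
Gen 5 (s2^-1): push. Stack: [s2^-1 s1 s2 s1^-1 s2^-1]
Gen 6 (s2): cancels prior s2^-1. Stack: [s2^-1 s1 s2 s1^-1]
Gen 7 (s1): cancels prior s1^-1. Stack: [s2^-1 s1 s2]
Gen 8 (s2^-1): cancels prior s2. Stack: [s2^-1 s1]
Gen 9 (s1^-1): cancels prior s1. Stack: [s2^-1]
Gen 10 (s2): cancels prior s2^-1. Stack: []
Reduced word: (empty)

Answer: yes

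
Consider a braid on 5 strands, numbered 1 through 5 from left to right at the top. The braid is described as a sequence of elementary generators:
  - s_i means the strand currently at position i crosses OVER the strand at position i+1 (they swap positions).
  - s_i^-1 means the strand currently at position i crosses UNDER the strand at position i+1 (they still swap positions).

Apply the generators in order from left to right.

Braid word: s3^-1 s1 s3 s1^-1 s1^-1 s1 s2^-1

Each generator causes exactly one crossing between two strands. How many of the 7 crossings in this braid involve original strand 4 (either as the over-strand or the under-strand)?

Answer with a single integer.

Answer: 2

Derivation:
Gen 1: crossing 3x4. Involves strand 4? yes. Count so far: 1
Gen 2: crossing 1x2. Involves strand 4? no. Count so far: 1
Gen 3: crossing 4x3. Involves strand 4? yes. Count so far: 2
Gen 4: crossing 2x1. Involves strand 4? no. Count so far: 2
Gen 5: crossing 1x2. Involves strand 4? no. Count so far: 2
Gen 6: crossing 2x1. Involves strand 4? no. Count so far: 2
Gen 7: crossing 2x3. Involves strand 4? no. Count so far: 2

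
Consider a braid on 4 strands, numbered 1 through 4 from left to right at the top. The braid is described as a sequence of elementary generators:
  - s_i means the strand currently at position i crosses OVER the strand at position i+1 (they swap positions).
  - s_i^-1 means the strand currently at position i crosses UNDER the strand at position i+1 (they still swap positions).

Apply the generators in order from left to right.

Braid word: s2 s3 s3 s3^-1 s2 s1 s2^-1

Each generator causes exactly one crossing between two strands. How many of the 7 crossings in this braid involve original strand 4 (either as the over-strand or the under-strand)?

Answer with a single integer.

Answer: 5

Derivation:
Gen 1: crossing 2x3. Involves strand 4? no. Count so far: 0
Gen 2: crossing 2x4. Involves strand 4? yes. Count so far: 1
Gen 3: crossing 4x2. Involves strand 4? yes. Count so far: 2
Gen 4: crossing 2x4. Involves strand 4? yes. Count so far: 3
Gen 5: crossing 3x4. Involves strand 4? yes. Count so far: 4
Gen 6: crossing 1x4. Involves strand 4? yes. Count so far: 5
Gen 7: crossing 1x3. Involves strand 4? no. Count so far: 5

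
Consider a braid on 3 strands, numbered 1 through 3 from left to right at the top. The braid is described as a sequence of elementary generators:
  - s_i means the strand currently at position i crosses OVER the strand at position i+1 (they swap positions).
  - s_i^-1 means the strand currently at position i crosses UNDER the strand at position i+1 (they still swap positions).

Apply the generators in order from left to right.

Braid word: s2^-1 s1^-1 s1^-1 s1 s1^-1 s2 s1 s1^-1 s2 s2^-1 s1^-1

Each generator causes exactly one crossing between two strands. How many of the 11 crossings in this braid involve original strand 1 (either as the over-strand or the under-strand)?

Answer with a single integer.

Gen 1: crossing 2x3. Involves strand 1? no. Count so far: 0
Gen 2: crossing 1x3. Involves strand 1? yes. Count so far: 1
Gen 3: crossing 3x1. Involves strand 1? yes. Count so far: 2
Gen 4: crossing 1x3. Involves strand 1? yes. Count so far: 3
Gen 5: crossing 3x1. Involves strand 1? yes. Count so far: 4
Gen 6: crossing 3x2. Involves strand 1? no. Count so far: 4
Gen 7: crossing 1x2. Involves strand 1? yes. Count so far: 5
Gen 8: crossing 2x1. Involves strand 1? yes. Count so far: 6
Gen 9: crossing 2x3. Involves strand 1? no. Count so far: 6
Gen 10: crossing 3x2. Involves strand 1? no. Count so far: 6
Gen 11: crossing 1x2. Involves strand 1? yes. Count so far: 7

Answer: 7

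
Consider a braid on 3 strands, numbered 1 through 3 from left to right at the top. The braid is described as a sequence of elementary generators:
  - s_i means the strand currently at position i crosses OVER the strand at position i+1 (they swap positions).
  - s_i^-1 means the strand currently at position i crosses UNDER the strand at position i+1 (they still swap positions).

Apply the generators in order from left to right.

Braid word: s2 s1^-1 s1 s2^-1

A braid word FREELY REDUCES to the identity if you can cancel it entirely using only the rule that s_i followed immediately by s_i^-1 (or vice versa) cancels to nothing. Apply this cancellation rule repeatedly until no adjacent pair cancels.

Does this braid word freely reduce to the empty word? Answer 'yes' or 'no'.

Gen 1 (s2): push. Stack: [s2]
Gen 2 (s1^-1): push. Stack: [s2 s1^-1]
Gen 3 (s1): cancels prior s1^-1. Stack: [s2]
Gen 4 (s2^-1): cancels prior s2. Stack: []
Reduced word: (empty)

Answer: yes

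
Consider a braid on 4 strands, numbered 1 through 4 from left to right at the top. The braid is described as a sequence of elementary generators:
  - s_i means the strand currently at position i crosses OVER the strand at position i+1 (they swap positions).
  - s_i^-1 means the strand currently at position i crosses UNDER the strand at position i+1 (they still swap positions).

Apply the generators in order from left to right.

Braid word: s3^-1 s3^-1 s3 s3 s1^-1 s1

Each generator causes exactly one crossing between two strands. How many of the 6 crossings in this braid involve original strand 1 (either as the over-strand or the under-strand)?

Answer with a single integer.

Answer: 2

Derivation:
Gen 1: crossing 3x4. Involves strand 1? no. Count so far: 0
Gen 2: crossing 4x3. Involves strand 1? no. Count so far: 0
Gen 3: crossing 3x4. Involves strand 1? no. Count so far: 0
Gen 4: crossing 4x3. Involves strand 1? no. Count so far: 0
Gen 5: crossing 1x2. Involves strand 1? yes. Count so far: 1
Gen 6: crossing 2x1. Involves strand 1? yes. Count so far: 2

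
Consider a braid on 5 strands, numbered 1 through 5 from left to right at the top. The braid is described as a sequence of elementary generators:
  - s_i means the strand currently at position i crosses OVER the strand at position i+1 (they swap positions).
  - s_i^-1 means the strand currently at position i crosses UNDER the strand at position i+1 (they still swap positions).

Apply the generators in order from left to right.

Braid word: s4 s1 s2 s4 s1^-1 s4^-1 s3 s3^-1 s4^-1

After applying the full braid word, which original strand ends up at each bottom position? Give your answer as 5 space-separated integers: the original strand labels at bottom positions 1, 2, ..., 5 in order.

Gen 1 (s4): strand 4 crosses over strand 5. Perm now: [1 2 3 5 4]
Gen 2 (s1): strand 1 crosses over strand 2. Perm now: [2 1 3 5 4]
Gen 3 (s2): strand 1 crosses over strand 3. Perm now: [2 3 1 5 4]
Gen 4 (s4): strand 5 crosses over strand 4. Perm now: [2 3 1 4 5]
Gen 5 (s1^-1): strand 2 crosses under strand 3. Perm now: [3 2 1 4 5]
Gen 6 (s4^-1): strand 4 crosses under strand 5. Perm now: [3 2 1 5 4]
Gen 7 (s3): strand 1 crosses over strand 5. Perm now: [3 2 5 1 4]
Gen 8 (s3^-1): strand 5 crosses under strand 1. Perm now: [3 2 1 5 4]
Gen 9 (s4^-1): strand 5 crosses under strand 4. Perm now: [3 2 1 4 5]

Answer: 3 2 1 4 5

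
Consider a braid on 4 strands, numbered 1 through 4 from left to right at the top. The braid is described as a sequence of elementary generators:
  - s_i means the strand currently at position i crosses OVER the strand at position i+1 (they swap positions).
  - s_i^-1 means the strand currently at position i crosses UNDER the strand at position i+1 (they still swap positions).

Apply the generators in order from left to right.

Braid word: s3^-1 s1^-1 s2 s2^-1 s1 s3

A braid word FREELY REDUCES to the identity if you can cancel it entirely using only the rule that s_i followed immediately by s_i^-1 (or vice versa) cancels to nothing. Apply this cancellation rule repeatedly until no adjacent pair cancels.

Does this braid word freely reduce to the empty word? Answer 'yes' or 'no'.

Answer: yes

Derivation:
Gen 1 (s3^-1): push. Stack: [s3^-1]
Gen 2 (s1^-1): push. Stack: [s3^-1 s1^-1]
Gen 3 (s2): push. Stack: [s3^-1 s1^-1 s2]
Gen 4 (s2^-1): cancels prior s2. Stack: [s3^-1 s1^-1]
Gen 5 (s1): cancels prior s1^-1. Stack: [s3^-1]
Gen 6 (s3): cancels prior s3^-1. Stack: []
Reduced word: (empty)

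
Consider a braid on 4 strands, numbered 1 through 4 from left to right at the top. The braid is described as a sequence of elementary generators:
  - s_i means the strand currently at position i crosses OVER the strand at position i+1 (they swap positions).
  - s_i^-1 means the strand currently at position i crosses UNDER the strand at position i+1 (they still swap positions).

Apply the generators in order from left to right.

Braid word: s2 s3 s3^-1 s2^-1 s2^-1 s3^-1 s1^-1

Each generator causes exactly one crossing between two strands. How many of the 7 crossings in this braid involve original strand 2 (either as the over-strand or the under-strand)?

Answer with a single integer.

Answer: 6

Derivation:
Gen 1: crossing 2x3. Involves strand 2? yes. Count so far: 1
Gen 2: crossing 2x4. Involves strand 2? yes. Count so far: 2
Gen 3: crossing 4x2. Involves strand 2? yes. Count so far: 3
Gen 4: crossing 3x2. Involves strand 2? yes. Count so far: 4
Gen 5: crossing 2x3. Involves strand 2? yes. Count so far: 5
Gen 6: crossing 2x4. Involves strand 2? yes. Count so far: 6
Gen 7: crossing 1x3. Involves strand 2? no. Count so far: 6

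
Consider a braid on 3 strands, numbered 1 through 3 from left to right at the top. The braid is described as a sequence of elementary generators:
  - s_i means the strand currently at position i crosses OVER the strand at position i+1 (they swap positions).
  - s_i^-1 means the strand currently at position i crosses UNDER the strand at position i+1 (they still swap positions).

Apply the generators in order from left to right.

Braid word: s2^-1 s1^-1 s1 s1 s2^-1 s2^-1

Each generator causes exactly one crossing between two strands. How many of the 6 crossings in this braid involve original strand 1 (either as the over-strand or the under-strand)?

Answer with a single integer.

Answer: 5

Derivation:
Gen 1: crossing 2x3. Involves strand 1? no. Count so far: 0
Gen 2: crossing 1x3. Involves strand 1? yes. Count so far: 1
Gen 3: crossing 3x1. Involves strand 1? yes. Count so far: 2
Gen 4: crossing 1x3. Involves strand 1? yes. Count so far: 3
Gen 5: crossing 1x2. Involves strand 1? yes. Count so far: 4
Gen 6: crossing 2x1. Involves strand 1? yes. Count so far: 5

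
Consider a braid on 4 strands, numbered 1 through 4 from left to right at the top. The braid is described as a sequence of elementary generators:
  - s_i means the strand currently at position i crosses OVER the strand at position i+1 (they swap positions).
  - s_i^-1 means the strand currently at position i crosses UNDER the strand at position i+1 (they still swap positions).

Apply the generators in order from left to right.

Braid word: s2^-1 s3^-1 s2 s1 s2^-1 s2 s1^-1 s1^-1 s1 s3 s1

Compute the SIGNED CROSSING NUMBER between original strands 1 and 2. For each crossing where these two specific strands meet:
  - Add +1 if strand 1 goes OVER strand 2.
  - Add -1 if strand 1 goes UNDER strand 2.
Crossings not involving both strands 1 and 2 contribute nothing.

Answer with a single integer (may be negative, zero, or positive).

Gen 1: crossing 2x3. Both 1&2? no. Sum: 0
Gen 2: crossing 2x4. Both 1&2? no. Sum: 0
Gen 3: crossing 3x4. Both 1&2? no. Sum: 0
Gen 4: crossing 1x4. Both 1&2? no. Sum: 0
Gen 5: crossing 1x3. Both 1&2? no. Sum: 0
Gen 6: crossing 3x1. Both 1&2? no. Sum: 0
Gen 7: crossing 4x1. Both 1&2? no. Sum: 0
Gen 8: crossing 1x4. Both 1&2? no. Sum: 0
Gen 9: crossing 4x1. Both 1&2? no. Sum: 0
Gen 10: crossing 3x2. Both 1&2? no. Sum: 0
Gen 11: crossing 1x4. Both 1&2? no. Sum: 0

Answer: 0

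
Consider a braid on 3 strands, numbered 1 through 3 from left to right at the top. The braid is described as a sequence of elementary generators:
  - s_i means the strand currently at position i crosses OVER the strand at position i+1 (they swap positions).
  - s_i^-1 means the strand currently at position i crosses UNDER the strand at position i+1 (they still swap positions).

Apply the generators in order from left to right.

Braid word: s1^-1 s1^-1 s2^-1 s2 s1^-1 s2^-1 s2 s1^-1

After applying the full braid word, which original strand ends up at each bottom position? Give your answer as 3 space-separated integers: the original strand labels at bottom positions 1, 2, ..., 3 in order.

Answer: 1 2 3

Derivation:
Gen 1 (s1^-1): strand 1 crosses under strand 2. Perm now: [2 1 3]
Gen 2 (s1^-1): strand 2 crosses under strand 1. Perm now: [1 2 3]
Gen 3 (s2^-1): strand 2 crosses under strand 3. Perm now: [1 3 2]
Gen 4 (s2): strand 3 crosses over strand 2. Perm now: [1 2 3]
Gen 5 (s1^-1): strand 1 crosses under strand 2. Perm now: [2 1 3]
Gen 6 (s2^-1): strand 1 crosses under strand 3. Perm now: [2 3 1]
Gen 7 (s2): strand 3 crosses over strand 1. Perm now: [2 1 3]
Gen 8 (s1^-1): strand 2 crosses under strand 1. Perm now: [1 2 3]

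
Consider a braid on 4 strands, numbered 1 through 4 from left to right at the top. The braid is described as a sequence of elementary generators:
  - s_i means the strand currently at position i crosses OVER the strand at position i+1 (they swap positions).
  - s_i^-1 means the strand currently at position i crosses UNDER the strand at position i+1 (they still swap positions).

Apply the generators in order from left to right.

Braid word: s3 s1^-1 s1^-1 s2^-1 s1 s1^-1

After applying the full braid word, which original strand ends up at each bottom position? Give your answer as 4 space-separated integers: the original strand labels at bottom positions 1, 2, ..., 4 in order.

Gen 1 (s3): strand 3 crosses over strand 4. Perm now: [1 2 4 3]
Gen 2 (s1^-1): strand 1 crosses under strand 2. Perm now: [2 1 4 3]
Gen 3 (s1^-1): strand 2 crosses under strand 1. Perm now: [1 2 4 3]
Gen 4 (s2^-1): strand 2 crosses under strand 4. Perm now: [1 4 2 3]
Gen 5 (s1): strand 1 crosses over strand 4. Perm now: [4 1 2 3]
Gen 6 (s1^-1): strand 4 crosses under strand 1. Perm now: [1 4 2 3]

Answer: 1 4 2 3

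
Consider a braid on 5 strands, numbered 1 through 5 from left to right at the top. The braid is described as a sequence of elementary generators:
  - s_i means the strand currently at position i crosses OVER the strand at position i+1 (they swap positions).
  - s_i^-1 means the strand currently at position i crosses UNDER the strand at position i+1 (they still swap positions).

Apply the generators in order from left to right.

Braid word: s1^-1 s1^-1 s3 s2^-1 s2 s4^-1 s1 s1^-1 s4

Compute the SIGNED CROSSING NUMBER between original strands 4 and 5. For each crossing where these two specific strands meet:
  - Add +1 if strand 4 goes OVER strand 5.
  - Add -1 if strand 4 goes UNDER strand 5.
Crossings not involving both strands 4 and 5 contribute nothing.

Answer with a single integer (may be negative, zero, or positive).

Answer: 0

Derivation:
Gen 1: crossing 1x2. Both 4&5? no. Sum: 0
Gen 2: crossing 2x1. Both 4&5? no. Sum: 0
Gen 3: crossing 3x4. Both 4&5? no. Sum: 0
Gen 4: crossing 2x4. Both 4&5? no. Sum: 0
Gen 5: crossing 4x2. Both 4&5? no. Sum: 0
Gen 6: crossing 3x5. Both 4&5? no. Sum: 0
Gen 7: crossing 1x2. Both 4&5? no. Sum: 0
Gen 8: crossing 2x1. Both 4&5? no. Sum: 0
Gen 9: crossing 5x3. Both 4&5? no. Sum: 0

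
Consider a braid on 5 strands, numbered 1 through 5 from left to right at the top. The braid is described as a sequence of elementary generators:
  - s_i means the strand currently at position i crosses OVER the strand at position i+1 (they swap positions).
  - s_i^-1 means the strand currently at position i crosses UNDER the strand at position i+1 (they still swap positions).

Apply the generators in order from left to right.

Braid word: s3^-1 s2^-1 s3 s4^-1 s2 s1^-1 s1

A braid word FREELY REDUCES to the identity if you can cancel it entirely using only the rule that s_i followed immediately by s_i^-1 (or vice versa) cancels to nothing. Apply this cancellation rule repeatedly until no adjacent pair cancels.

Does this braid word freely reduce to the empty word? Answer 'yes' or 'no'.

Gen 1 (s3^-1): push. Stack: [s3^-1]
Gen 2 (s2^-1): push. Stack: [s3^-1 s2^-1]
Gen 3 (s3): push. Stack: [s3^-1 s2^-1 s3]
Gen 4 (s4^-1): push. Stack: [s3^-1 s2^-1 s3 s4^-1]
Gen 5 (s2): push. Stack: [s3^-1 s2^-1 s3 s4^-1 s2]
Gen 6 (s1^-1): push. Stack: [s3^-1 s2^-1 s3 s4^-1 s2 s1^-1]
Gen 7 (s1): cancels prior s1^-1. Stack: [s3^-1 s2^-1 s3 s4^-1 s2]
Reduced word: s3^-1 s2^-1 s3 s4^-1 s2

Answer: no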